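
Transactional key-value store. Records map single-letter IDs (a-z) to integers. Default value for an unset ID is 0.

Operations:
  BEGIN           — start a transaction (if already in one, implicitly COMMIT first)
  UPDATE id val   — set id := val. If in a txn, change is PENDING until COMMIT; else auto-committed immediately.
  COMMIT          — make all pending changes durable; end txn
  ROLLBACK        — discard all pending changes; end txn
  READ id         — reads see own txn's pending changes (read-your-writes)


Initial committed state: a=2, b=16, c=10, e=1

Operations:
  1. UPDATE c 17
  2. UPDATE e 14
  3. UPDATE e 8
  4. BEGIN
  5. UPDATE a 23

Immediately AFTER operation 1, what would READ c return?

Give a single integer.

Initial committed: {a=2, b=16, c=10, e=1}
Op 1: UPDATE c=17 (auto-commit; committed c=17)
After op 1: visible(c) = 17 (pending={}, committed={a=2, b=16, c=17, e=1})

Answer: 17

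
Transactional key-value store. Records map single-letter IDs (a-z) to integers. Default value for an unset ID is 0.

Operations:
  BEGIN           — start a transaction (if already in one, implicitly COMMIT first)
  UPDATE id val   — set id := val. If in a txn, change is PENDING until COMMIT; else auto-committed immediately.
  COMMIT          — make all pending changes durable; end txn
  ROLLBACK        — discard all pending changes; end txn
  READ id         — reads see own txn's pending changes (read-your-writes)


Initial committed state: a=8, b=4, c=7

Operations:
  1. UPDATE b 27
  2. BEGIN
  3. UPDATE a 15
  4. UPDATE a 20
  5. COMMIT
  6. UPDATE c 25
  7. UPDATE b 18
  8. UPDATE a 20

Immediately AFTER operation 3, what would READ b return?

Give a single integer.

Answer: 27

Derivation:
Initial committed: {a=8, b=4, c=7}
Op 1: UPDATE b=27 (auto-commit; committed b=27)
Op 2: BEGIN: in_txn=True, pending={}
Op 3: UPDATE a=15 (pending; pending now {a=15})
After op 3: visible(b) = 27 (pending={a=15}, committed={a=8, b=27, c=7})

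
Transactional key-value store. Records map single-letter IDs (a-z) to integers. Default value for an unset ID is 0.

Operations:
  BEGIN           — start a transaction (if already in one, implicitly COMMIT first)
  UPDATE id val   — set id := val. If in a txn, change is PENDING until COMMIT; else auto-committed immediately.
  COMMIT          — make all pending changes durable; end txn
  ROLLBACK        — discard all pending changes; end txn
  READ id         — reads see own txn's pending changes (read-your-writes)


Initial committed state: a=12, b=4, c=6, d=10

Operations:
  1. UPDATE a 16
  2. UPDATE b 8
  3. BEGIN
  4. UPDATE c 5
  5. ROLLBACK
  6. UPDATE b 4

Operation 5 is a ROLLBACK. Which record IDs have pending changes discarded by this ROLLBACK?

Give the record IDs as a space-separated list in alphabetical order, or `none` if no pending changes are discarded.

Initial committed: {a=12, b=4, c=6, d=10}
Op 1: UPDATE a=16 (auto-commit; committed a=16)
Op 2: UPDATE b=8 (auto-commit; committed b=8)
Op 3: BEGIN: in_txn=True, pending={}
Op 4: UPDATE c=5 (pending; pending now {c=5})
Op 5: ROLLBACK: discarded pending ['c']; in_txn=False
Op 6: UPDATE b=4 (auto-commit; committed b=4)
ROLLBACK at op 5 discards: ['c']

Answer: c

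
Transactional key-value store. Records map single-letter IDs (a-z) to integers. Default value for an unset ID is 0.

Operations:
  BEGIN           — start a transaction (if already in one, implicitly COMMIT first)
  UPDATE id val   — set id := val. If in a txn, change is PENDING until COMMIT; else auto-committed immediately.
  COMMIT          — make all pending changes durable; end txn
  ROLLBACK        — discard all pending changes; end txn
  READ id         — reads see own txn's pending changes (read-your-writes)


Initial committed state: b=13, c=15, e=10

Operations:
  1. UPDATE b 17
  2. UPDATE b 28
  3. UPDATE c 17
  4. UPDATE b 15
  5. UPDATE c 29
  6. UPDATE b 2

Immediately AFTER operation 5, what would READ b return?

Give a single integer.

Initial committed: {b=13, c=15, e=10}
Op 1: UPDATE b=17 (auto-commit; committed b=17)
Op 2: UPDATE b=28 (auto-commit; committed b=28)
Op 3: UPDATE c=17 (auto-commit; committed c=17)
Op 4: UPDATE b=15 (auto-commit; committed b=15)
Op 5: UPDATE c=29 (auto-commit; committed c=29)
After op 5: visible(b) = 15 (pending={}, committed={b=15, c=29, e=10})

Answer: 15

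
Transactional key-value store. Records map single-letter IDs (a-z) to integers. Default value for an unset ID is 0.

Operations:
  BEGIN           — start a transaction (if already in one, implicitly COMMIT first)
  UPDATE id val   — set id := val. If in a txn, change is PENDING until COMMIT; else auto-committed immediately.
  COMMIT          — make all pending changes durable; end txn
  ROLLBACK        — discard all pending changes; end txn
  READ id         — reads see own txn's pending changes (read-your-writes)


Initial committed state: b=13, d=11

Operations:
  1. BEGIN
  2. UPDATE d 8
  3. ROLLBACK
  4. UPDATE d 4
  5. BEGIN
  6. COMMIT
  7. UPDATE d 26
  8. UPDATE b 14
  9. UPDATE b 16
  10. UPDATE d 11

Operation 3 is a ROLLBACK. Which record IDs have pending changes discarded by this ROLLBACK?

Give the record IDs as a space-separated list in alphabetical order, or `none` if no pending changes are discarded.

Initial committed: {b=13, d=11}
Op 1: BEGIN: in_txn=True, pending={}
Op 2: UPDATE d=8 (pending; pending now {d=8})
Op 3: ROLLBACK: discarded pending ['d']; in_txn=False
Op 4: UPDATE d=4 (auto-commit; committed d=4)
Op 5: BEGIN: in_txn=True, pending={}
Op 6: COMMIT: merged [] into committed; committed now {b=13, d=4}
Op 7: UPDATE d=26 (auto-commit; committed d=26)
Op 8: UPDATE b=14 (auto-commit; committed b=14)
Op 9: UPDATE b=16 (auto-commit; committed b=16)
Op 10: UPDATE d=11 (auto-commit; committed d=11)
ROLLBACK at op 3 discards: ['d']

Answer: d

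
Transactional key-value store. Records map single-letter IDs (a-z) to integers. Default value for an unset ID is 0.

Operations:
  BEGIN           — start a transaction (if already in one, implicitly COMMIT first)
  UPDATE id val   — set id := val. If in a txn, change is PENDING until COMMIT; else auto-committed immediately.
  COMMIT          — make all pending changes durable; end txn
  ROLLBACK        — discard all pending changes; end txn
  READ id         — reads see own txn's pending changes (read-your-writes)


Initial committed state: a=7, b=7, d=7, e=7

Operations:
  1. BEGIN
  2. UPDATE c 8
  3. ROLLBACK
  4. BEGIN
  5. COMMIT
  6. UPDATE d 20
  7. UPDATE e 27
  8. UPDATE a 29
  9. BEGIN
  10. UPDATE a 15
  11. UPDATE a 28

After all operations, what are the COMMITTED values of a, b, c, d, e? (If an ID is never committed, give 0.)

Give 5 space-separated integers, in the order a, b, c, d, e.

Answer: 29 7 0 20 27

Derivation:
Initial committed: {a=7, b=7, d=7, e=7}
Op 1: BEGIN: in_txn=True, pending={}
Op 2: UPDATE c=8 (pending; pending now {c=8})
Op 3: ROLLBACK: discarded pending ['c']; in_txn=False
Op 4: BEGIN: in_txn=True, pending={}
Op 5: COMMIT: merged [] into committed; committed now {a=7, b=7, d=7, e=7}
Op 6: UPDATE d=20 (auto-commit; committed d=20)
Op 7: UPDATE e=27 (auto-commit; committed e=27)
Op 8: UPDATE a=29 (auto-commit; committed a=29)
Op 9: BEGIN: in_txn=True, pending={}
Op 10: UPDATE a=15 (pending; pending now {a=15})
Op 11: UPDATE a=28 (pending; pending now {a=28})
Final committed: {a=29, b=7, d=20, e=27}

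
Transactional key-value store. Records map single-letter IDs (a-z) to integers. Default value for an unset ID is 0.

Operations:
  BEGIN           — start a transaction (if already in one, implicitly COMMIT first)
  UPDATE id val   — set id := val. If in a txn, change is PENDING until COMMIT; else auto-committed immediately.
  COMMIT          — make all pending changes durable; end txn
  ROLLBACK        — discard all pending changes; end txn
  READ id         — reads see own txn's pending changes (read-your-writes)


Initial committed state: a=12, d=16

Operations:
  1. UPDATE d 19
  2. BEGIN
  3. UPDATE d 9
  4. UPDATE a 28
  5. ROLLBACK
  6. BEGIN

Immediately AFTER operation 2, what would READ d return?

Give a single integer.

Initial committed: {a=12, d=16}
Op 1: UPDATE d=19 (auto-commit; committed d=19)
Op 2: BEGIN: in_txn=True, pending={}
After op 2: visible(d) = 19 (pending={}, committed={a=12, d=19})

Answer: 19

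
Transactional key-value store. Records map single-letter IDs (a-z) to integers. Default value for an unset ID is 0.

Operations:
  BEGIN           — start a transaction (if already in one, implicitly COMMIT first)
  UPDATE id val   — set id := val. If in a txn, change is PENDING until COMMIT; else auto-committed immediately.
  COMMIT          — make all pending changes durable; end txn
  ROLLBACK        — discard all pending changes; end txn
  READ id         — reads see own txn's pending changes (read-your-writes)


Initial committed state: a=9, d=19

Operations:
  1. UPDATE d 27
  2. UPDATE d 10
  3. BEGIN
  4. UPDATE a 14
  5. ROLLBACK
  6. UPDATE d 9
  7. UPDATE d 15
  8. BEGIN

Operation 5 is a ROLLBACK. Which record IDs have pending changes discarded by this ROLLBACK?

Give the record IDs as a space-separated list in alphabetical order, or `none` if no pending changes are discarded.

Answer: a

Derivation:
Initial committed: {a=9, d=19}
Op 1: UPDATE d=27 (auto-commit; committed d=27)
Op 2: UPDATE d=10 (auto-commit; committed d=10)
Op 3: BEGIN: in_txn=True, pending={}
Op 4: UPDATE a=14 (pending; pending now {a=14})
Op 5: ROLLBACK: discarded pending ['a']; in_txn=False
Op 6: UPDATE d=9 (auto-commit; committed d=9)
Op 7: UPDATE d=15 (auto-commit; committed d=15)
Op 8: BEGIN: in_txn=True, pending={}
ROLLBACK at op 5 discards: ['a']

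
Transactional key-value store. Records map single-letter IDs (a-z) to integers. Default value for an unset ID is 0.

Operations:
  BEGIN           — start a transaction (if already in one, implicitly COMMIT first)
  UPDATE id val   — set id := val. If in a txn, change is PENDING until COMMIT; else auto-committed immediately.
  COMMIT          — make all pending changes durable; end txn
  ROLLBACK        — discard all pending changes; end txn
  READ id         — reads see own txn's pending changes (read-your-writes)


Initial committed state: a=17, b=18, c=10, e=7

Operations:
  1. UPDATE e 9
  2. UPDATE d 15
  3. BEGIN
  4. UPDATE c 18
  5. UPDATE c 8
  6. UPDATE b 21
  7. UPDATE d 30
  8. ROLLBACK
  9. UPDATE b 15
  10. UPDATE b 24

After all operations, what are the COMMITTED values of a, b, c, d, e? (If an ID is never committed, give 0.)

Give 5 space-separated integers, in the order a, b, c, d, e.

Initial committed: {a=17, b=18, c=10, e=7}
Op 1: UPDATE e=9 (auto-commit; committed e=9)
Op 2: UPDATE d=15 (auto-commit; committed d=15)
Op 3: BEGIN: in_txn=True, pending={}
Op 4: UPDATE c=18 (pending; pending now {c=18})
Op 5: UPDATE c=8 (pending; pending now {c=8})
Op 6: UPDATE b=21 (pending; pending now {b=21, c=8})
Op 7: UPDATE d=30 (pending; pending now {b=21, c=8, d=30})
Op 8: ROLLBACK: discarded pending ['b', 'c', 'd']; in_txn=False
Op 9: UPDATE b=15 (auto-commit; committed b=15)
Op 10: UPDATE b=24 (auto-commit; committed b=24)
Final committed: {a=17, b=24, c=10, d=15, e=9}

Answer: 17 24 10 15 9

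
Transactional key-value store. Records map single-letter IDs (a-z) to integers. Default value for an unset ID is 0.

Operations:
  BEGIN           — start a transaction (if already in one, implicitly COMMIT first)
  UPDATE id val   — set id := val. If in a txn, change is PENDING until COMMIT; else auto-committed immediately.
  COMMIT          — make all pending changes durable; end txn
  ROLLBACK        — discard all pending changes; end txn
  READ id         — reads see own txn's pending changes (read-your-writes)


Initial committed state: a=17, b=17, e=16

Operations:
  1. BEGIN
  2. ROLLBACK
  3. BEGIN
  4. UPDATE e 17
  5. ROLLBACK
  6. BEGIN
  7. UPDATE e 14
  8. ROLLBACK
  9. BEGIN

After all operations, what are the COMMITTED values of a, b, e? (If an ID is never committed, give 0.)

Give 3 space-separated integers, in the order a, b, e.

Answer: 17 17 16

Derivation:
Initial committed: {a=17, b=17, e=16}
Op 1: BEGIN: in_txn=True, pending={}
Op 2: ROLLBACK: discarded pending []; in_txn=False
Op 3: BEGIN: in_txn=True, pending={}
Op 4: UPDATE e=17 (pending; pending now {e=17})
Op 5: ROLLBACK: discarded pending ['e']; in_txn=False
Op 6: BEGIN: in_txn=True, pending={}
Op 7: UPDATE e=14 (pending; pending now {e=14})
Op 8: ROLLBACK: discarded pending ['e']; in_txn=False
Op 9: BEGIN: in_txn=True, pending={}
Final committed: {a=17, b=17, e=16}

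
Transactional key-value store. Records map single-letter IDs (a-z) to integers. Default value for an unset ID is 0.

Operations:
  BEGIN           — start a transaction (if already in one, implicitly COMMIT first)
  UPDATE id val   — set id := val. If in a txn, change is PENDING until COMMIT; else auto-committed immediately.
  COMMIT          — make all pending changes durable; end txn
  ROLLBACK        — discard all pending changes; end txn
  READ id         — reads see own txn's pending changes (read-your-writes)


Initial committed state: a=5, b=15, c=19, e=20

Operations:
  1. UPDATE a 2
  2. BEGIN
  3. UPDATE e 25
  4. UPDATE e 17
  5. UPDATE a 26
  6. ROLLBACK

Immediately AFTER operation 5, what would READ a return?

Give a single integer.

Initial committed: {a=5, b=15, c=19, e=20}
Op 1: UPDATE a=2 (auto-commit; committed a=2)
Op 2: BEGIN: in_txn=True, pending={}
Op 3: UPDATE e=25 (pending; pending now {e=25})
Op 4: UPDATE e=17 (pending; pending now {e=17})
Op 5: UPDATE a=26 (pending; pending now {a=26, e=17})
After op 5: visible(a) = 26 (pending={a=26, e=17}, committed={a=2, b=15, c=19, e=20})

Answer: 26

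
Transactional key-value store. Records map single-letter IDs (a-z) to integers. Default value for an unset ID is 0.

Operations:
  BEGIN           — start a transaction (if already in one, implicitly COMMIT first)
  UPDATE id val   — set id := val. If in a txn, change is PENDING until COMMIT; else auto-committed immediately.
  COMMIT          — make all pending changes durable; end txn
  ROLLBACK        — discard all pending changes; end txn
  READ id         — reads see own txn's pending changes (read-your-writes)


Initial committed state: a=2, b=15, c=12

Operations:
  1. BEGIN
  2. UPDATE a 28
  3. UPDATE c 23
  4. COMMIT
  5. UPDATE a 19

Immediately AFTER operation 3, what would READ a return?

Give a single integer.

Initial committed: {a=2, b=15, c=12}
Op 1: BEGIN: in_txn=True, pending={}
Op 2: UPDATE a=28 (pending; pending now {a=28})
Op 3: UPDATE c=23 (pending; pending now {a=28, c=23})
After op 3: visible(a) = 28 (pending={a=28, c=23}, committed={a=2, b=15, c=12})

Answer: 28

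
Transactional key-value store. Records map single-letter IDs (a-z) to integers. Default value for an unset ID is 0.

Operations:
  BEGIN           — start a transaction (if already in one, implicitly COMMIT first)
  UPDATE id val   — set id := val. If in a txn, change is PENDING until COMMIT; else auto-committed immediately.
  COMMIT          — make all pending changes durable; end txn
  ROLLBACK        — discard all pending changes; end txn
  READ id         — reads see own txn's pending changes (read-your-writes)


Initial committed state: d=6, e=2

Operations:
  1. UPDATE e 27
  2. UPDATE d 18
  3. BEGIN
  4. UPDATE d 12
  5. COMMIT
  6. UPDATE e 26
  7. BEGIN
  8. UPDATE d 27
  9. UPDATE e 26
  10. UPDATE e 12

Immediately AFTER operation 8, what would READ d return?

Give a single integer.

Initial committed: {d=6, e=2}
Op 1: UPDATE e=27 (auto-commit; committed e=27)
Op 2: UPDATE d=18 (auto-commit; committed d=18)
Op 3: BEGIN: in_txn=True, pending={}
Op 4: UPDATE d=12 (pending; pending now {d=12})
Op 5: COMMIT: merged ['d'] into committed; committed now {d=12, e=27}
Op 6: UPDATE e=26 (auto-commit; committed e=26)
Op 7: BEGIN: in_txn=True, pending={}
Op 8: UPDATE d=27 (pending; pending now {d=27})
After op 8: visible(d) = 27 (pending={d=27}, committed={d=12, e=26})

Answer: 27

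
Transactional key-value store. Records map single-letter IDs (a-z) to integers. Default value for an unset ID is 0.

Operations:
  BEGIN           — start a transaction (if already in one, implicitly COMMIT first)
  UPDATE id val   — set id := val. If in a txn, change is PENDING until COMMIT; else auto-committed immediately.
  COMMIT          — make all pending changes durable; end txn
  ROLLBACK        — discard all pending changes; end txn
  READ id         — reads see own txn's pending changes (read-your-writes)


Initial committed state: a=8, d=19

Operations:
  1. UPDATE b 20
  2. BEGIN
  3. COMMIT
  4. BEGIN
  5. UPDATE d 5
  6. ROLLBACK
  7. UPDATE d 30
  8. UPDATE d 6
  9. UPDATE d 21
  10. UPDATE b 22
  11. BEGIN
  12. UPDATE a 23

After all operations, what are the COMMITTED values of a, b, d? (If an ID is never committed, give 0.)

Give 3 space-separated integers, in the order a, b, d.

Initial committed: {a=8, d=19}
Op 1: UPDATE b=20 (auto-commit; committed b=20)
Op 2: BEGIN: in_txn=True, pending={}
Op 3: COMMIT: merged [] into committed; committed now {a=8, b=20, d=19}
Op 4: BEGIN: in_txn=True, pending={}
Op 5: UPDATE d=5 (pending; pending now {d=5})
Op 6: ROLLBACK: discarded pending ['d']; in_txn=False
Op 7: UPDATE d=30 (auto-commit; committed d=30)
Op 8: UPDATE d=6 (auto-commit; committed d=6)
Op 9: UPDATE d=21 (auto-commit; committed d=21)
Op 10: UPDATE b=22 (auto-commit; committed b=22)
Op 11: BEGIN: in_txn=True, pending={}
Op 12: UPDATE a=23 (pending; pending now {a=23})
Final committed: {a=8, b=22, d=21}

Answer: 8 22 21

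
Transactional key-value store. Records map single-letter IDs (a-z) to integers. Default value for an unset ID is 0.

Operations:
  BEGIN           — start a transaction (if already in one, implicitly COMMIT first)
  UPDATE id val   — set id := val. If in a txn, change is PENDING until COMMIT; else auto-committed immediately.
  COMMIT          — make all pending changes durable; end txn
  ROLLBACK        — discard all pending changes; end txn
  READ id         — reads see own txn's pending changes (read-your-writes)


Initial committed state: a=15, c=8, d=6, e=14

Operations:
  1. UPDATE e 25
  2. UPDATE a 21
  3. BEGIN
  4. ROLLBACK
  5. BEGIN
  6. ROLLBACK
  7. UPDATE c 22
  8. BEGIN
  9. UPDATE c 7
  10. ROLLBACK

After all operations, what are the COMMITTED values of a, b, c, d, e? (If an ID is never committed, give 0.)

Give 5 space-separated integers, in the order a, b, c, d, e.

Answer: 21 0 22 6 25

Derivation:
Initial committed: {a=15, c=8, d=6, e=14}
Op 1: UPDATE e=25 (auto-commit; committed e=25)
Op 2: UPDATE a=21 (auto-commit; committed a=21)
Op 3: BEGIN: in_txn=True, pending={}
Op 4: ROLLBACK: discarded pending []; in_txn=False
Op 5: BEGIN: in_txn=True, pending={}
Op 6: ROLLBACK: discarded pending []; in_txn=False
Op 7: UPDATE c=22 (auto-commit; committed c=22)
Op 8: BEGIN: in_txn=True, pending={}
Op 9: UPDATE c=7 (pending; pending now {c=7})
Op 10: ROLLBACK: discarded pending ['c']; in_txn=False
Final committed: {a=21, c=22, d=6, e=25}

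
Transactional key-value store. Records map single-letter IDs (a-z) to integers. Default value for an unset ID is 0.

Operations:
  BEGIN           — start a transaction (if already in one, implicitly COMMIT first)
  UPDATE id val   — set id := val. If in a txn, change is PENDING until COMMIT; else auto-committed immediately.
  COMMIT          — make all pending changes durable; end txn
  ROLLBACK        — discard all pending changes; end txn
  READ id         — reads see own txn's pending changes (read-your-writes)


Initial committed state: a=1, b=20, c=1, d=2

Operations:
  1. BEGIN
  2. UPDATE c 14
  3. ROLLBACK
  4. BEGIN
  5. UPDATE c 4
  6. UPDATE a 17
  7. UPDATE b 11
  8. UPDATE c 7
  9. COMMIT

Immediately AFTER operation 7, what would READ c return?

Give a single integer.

Answer: 4

Derivation:
Initial committed: {a=1, b=20, c=1, d=2}
Op 1: BEGIN: in_txn=True, pending={}
Op 2: UPDATE c=14 (pending; pending now {c=14})
Op 3: ROLLBACK: discarded pending ['c']; in_txn=False
Op 4: BEGIN: in_txn=True, pending={}
Op 5: UPDATE c=4 (pending; pending now {c=4})
Op 6: UPDATE a=17 (pending; pending now {a=17, c=4})
Op 7: UPDATE b=11 (pending; pending now {a=17, b=11, c=4})
After op 7: visible(c) = 4 (pending={a=17, b=11, c=4}, committed={a=1, b=20, c=1, d=2})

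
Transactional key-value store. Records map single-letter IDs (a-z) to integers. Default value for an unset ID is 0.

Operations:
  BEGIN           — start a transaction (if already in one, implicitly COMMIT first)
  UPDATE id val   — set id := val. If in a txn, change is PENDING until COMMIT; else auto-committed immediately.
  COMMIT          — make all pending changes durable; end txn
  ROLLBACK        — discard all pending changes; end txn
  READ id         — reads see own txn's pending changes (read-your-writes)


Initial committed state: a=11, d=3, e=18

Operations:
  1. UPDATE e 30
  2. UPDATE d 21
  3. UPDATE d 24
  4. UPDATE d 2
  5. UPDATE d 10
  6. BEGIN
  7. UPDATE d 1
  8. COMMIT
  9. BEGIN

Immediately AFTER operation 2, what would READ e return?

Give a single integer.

Initial committed: {a=11, d=3, e=18}
Op 1: UPDATE e=30 (auto-commit; committed e=30)
Op 2: UPDATE d=21 (auto-commit; committed d=21)
After op 2: visible(e) = 30 (pending={}, committed={a=11, d=21, e=30})

Answer: 30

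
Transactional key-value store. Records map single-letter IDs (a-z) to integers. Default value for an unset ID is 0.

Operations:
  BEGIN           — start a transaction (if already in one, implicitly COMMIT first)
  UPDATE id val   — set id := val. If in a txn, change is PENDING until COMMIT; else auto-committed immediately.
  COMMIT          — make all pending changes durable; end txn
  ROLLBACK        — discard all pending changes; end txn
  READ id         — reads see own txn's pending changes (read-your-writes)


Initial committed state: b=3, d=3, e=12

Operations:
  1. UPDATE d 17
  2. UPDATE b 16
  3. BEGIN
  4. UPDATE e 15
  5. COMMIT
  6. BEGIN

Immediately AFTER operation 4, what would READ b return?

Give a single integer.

Answer: 16

Derivation:
Initial committed: {b=3, d=3, e=12}
Op 1: UPDATE d=17 (auto-commit; committed d=17)
Op 2: UPDATE b=16 (auto-commit; committed b=16)
Op 3: BEGIN: in_txn=True, pending={}
Op 4: UPDATE e=15 (pending; pending now {e=15})
After op 4: visible(b) = 16 (pending={e=15}, committed={b=16, d=17, e=12})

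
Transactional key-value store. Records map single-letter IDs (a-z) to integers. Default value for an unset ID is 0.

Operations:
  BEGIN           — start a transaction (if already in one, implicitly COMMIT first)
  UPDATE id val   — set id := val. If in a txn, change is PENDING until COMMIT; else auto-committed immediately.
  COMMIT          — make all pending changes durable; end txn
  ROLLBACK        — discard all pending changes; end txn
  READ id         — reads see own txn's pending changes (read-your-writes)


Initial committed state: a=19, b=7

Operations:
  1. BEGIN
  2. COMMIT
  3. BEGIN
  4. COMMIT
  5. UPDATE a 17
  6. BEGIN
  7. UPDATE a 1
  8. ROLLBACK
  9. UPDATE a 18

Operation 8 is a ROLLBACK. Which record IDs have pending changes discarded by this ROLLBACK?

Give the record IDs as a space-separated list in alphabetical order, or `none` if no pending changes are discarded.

Answer: a

Derivation:
Initial committed: {a=19, b=7}
Op 1: BEGIN: in_txn=True, pending={}
Op 2: COMMIT: merged [] into committed; committed now {a=19, b=7}
Op 3: BEGIN: in_txn=True, pending={}
Op 4: COMMIT: merged [] into committed; committed now {a=19, b=7}
Op 5: UPDATE a=17 (auto-commit; committed a=17)
Op 6: BEGIN: in_txn=True, pending={}
Op 7: UPDATE a=1 (pending; pending now {a=1})
Op 8: ROLLBACK: discarded pending ['a']; in_txn=False
Op 9: UPDATE a=18 (auto-commit; committed a=18)
ROLLBACK at op 8 discards: ['a']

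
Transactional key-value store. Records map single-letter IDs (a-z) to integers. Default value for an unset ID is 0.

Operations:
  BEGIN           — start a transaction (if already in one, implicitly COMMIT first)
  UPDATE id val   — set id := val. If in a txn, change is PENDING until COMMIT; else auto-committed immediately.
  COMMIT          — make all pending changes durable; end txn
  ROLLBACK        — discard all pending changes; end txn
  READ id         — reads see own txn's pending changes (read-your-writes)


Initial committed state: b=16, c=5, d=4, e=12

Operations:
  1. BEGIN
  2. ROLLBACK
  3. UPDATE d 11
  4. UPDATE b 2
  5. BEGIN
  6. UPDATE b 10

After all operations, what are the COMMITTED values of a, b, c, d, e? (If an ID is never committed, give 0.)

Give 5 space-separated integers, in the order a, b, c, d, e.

Initial committed: {b=16, c=5, d=4, e=12}
Op 1: BEGIN: in_txn=True, pending={}
Op 2: ROLLBACK: discarded pending []; in_txn=False
Op 3: UPDATE d=11 (auto-commit; committed d=11)
Op 4: UPDATE b=2 (auto-commit; committed b=2)
Op 5: BEGIN: in_txn=True, pending={}
Op 6: UPDATE b=10 (pending; pending now {b=10})
Final committed: {b=2, c=5, d=11, e=12}

Answer: 0 2 5 11 12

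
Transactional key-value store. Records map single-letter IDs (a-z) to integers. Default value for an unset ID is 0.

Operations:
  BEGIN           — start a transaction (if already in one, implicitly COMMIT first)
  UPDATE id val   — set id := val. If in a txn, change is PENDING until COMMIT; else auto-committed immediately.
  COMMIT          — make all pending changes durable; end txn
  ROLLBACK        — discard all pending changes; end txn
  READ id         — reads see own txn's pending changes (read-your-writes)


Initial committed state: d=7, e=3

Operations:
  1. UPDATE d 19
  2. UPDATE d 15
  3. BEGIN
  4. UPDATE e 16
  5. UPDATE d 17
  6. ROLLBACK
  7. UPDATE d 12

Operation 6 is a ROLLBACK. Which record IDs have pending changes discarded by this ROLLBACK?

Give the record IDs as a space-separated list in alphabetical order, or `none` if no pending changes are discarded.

Initial committed: {d=7, e=3}
Op 1: UPDATE d=19 (auto-commit; committed d=19)
Op 2: UPDATE d=15 (auto-commit; committed d=15)
Op 3: BEGIN: in_txn=True, pending={}
Op 4: UPDATE e=16 (pending; pending now {e=16})
Op 5: UPDATE d=17 (pending; pending now {d=17, e=16})
Op 6: ROLLBACK: discarded pending ['d', 'e']; in_txn=False
Op 7: UPDATE d=12 (auto-commit; committed d=12)
ROLLBACK at op 6 discards: ['d', 'e']

Answer: d e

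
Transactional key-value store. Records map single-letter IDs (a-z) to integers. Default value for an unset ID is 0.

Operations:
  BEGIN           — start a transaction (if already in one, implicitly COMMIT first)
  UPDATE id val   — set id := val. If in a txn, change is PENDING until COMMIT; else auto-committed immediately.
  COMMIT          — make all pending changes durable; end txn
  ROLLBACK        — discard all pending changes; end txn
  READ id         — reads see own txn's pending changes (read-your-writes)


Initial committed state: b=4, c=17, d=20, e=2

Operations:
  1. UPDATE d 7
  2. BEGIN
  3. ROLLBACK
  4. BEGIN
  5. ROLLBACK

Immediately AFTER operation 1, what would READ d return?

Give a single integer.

Initial committed: {b=4, c=17, d=20, e=2}
Op 1: UPDATE d=7 (auto-commit; committed d=7)
After op 1: visible(d) = 7 (pending={}, committed={b=4, c=17, d=7, e=2})

Answer: 7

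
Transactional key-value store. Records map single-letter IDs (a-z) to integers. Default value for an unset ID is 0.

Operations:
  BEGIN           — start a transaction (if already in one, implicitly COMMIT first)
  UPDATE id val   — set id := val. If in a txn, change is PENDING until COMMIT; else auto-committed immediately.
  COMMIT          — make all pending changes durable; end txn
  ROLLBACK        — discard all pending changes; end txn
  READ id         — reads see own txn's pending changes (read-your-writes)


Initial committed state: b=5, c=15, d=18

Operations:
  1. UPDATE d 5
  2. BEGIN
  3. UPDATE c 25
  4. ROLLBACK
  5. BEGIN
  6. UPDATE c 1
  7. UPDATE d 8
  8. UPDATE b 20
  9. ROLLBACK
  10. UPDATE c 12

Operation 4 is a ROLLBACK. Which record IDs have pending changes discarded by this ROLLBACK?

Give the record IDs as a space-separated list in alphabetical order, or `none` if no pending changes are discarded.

Initial committed: {b=5, c=15, d=18}
Op 1: UPDATE d=5 (auto-commit; committed d=5)
Op 2: BEGIN: in_txn=True, pending={}
Op 3: UPDATE c=25 (pending; pending now {c=25})
Op 4: ROLLBACK: discarded pending ['c']; in_txn=False
Op 5: BEGIN: in_txn=True, pending={}
Op 6: UPDATE c=1 (pending; pending now {c=1})
Op 7: UPDATE d=8 (pending; pending now {c=1, d=8})
Op 8: UPDATE b=20 (pending; pending now {b=20, c=1, d=8})
Op 9: ROLLBACK: discarded pending ['b', 'c', 'd']; in_txn=False
Op 10: UPDATE c=12 (auto-commit; committed c=12)
ROLLBACK at op 4 discards: ['c']

Answer: c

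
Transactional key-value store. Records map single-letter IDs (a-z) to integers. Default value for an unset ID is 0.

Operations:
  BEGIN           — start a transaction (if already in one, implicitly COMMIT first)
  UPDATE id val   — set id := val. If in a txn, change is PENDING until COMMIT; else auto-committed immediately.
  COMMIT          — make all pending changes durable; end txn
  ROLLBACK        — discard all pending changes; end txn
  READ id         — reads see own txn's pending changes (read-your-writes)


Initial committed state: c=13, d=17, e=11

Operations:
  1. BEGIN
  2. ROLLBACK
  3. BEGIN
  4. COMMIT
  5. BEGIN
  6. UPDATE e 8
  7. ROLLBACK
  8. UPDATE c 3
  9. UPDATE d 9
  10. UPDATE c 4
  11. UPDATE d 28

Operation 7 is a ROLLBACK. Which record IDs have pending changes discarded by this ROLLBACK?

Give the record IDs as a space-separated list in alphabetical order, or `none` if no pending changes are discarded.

Initial committed: {c=13, d=17, e=11}
Op 1: BEGIN: in_txn=True, pending={}
Op 2: ROLLBACK: discarded pending []; in_txn=False
Op 3: BEGIN: in_txn=True, pending={}
Op 4: COMMIT: merged [] into committed; committed now {c=13, d=17, e=11}
Op 5: BEGIN: in_txn=True, pending={}
Op 6: UPDATE e=8 (pending; pending now {e=8})
Op 7: ROLLBACK: discarded pending ['e']; in_txn=False
Op 8: UPDATE c=3 (auto-commit; committed c=3)
Op 9: UPDATE d=9 (auto-commit; committed d=9)
Op 10: UPDATE c=4 (auto-commit; committed c=4)
Op 11: UPDATE d=28 (auto-commit; committed d=28)
ROLLBACK at op 7 discards: ['e']

Answer: e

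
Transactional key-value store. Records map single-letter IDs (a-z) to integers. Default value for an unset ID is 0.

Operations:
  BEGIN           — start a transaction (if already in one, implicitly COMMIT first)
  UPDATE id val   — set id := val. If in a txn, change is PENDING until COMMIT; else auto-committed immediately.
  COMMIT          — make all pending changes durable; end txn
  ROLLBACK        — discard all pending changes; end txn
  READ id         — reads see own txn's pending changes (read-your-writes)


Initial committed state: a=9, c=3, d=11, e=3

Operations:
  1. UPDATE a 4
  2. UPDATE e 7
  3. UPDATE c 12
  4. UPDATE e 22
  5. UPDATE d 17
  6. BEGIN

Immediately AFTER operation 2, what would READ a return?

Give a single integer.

Initial committed: {a=9, c=3, d=11, e=3}
Op 1: UPDATE a=4 (auto-commit; committed a=4)
Op 2: UPDATE e=7 (auto-commit; committed e=7)
After op 2: visible(a) = 4 (pending={}, committed={a=4, c=3, d=11, e=7})

Answer: 4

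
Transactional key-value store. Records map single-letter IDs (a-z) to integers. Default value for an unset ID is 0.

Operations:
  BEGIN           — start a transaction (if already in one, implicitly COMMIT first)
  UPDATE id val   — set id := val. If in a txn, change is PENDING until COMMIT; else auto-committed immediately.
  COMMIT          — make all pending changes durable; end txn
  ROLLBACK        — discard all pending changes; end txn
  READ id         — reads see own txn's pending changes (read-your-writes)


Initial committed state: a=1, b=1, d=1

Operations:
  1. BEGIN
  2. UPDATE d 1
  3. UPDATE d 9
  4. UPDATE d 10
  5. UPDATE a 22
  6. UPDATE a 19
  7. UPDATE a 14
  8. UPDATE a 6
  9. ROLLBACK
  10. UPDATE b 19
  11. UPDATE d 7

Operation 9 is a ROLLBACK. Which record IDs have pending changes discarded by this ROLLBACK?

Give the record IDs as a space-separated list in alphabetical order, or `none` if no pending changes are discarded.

Answer: a d

Derivation:
Initial committed: {a=1, b=1, d=1}
Op 1: BEGIN: in_txn=True, pending={}
Op 2: UPDATE d=1 (pending; pending now {d=1})
Op 3: UPDATE d=9 (pending; pending now {d=9})
Op 4: UPDATE d=10 (pending; pending now {d=10})
Op 5: UPDATE a=22 (pending; pending now {a=22, d=10})
Op 6: UPDATE a=19 (pending; pending now {a=19, d=10})
Op 7: UPDATE a=14 (pending; pending now {a=14, d=10})
Op 8: UPDATE a=6 (pending; pending now {a=6, d=10})
Op 9: ROLLBACK: discarded pending ['a', 'd']; in_txn=False
Op 10: UPDATE b=19 (auto-commit; committed b=19)
Op 11: UPDATE d=7 (auto-commit; committed d=7)
ROLLBACK at op 9 discards: ['a', 'd']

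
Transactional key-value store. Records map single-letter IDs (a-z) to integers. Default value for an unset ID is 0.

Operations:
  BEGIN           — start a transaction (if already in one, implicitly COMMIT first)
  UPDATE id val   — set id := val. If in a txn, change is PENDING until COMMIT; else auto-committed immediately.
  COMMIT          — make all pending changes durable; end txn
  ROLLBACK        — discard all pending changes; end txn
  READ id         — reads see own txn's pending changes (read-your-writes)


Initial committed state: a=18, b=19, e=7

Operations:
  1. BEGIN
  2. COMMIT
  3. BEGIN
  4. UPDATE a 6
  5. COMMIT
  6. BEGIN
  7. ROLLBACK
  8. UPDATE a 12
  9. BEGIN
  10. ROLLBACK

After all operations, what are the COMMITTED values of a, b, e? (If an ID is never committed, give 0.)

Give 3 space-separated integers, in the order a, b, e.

Answer: 12 19 7

Derivation:
Initial committed: {a=18, b=19, e=7}
Op 1: BEGIN: in_txn=True, pending={}
Op 2: COMMIT: merged [] into committed; committed now {a=18, b=19, e=7}
Op 3: BEGIN: in_txn=True, pending={}
Op 4: UPDATE a=6 (pending; pending now {a=6})
Op 5: COMMIT: merged ['a'] into committed; committed now {a=6, b=19, e=7}
Op 6: BEGIN: in_txn=True, pending={}
Op 7: ROLLBACK: discarded pending []; in_txn=False
Op 8: UPDATE a=12 (auto-commit; committed a=12)
Op 9: BEGIN: in_txn=True, pending={}
Op 10: ROLLBACK: discarded pending []; in_txn=False
Final committed: {a=12, b=19, e=7}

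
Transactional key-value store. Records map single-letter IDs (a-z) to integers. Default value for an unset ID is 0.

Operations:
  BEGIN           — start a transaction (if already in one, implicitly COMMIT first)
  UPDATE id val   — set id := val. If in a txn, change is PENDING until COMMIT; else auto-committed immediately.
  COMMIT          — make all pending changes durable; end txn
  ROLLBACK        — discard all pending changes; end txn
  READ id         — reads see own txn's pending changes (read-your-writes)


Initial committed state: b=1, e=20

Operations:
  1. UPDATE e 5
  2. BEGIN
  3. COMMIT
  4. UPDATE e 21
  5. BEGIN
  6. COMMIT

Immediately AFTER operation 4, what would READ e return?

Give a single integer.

Answer: 21

Derivation:
Initial committed: {b=1, e=20}
Op 1: UPDATE e=5 (auto-commit; committed e=5)
Op 2: BEGIN: in_txn=True, pending={}
Op 3: COMMIT: merged [] into committed; committed now {b=1, e=5}
Op 4: UPDATE e=21 (auto-commit; committed e=21)
After op 4: visible(e) = 21 (pending={}, committed={b=1, e=21})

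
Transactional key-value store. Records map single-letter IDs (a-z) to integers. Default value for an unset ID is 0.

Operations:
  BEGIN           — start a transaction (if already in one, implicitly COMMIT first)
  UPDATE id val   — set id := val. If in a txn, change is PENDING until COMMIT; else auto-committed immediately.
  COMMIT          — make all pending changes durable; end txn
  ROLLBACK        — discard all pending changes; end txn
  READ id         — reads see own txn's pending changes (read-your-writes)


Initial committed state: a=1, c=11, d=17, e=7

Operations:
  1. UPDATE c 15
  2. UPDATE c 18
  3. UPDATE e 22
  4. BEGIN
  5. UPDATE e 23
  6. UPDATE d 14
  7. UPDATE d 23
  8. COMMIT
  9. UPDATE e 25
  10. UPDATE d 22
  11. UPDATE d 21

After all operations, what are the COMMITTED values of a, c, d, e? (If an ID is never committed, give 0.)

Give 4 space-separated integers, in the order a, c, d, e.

Answer: 1 18 21 25

Derivation:
Initial committed: {a=1, c=11, d=17, e=7}
Op 1: UPDATE c=15 (auto-commit; committed c=15)
Op 2: UPDATE c=18 (auto-commit; committed c=18)
Op 3: UPDATE e=22 (auto-commit; committed e=22)
Op 4: BEGIN: in_txn=True, pending={}
Op 5: UPDATE e=23 (pending; pending now {e=23})
Op 6: UPDATE d=14 (pending; pending now {d=14, e=23})
Op 7: UPDATE d=23 (pending; pending now {d=23, e=23})
Op 8: COMMIT: merged ['d', 'e'] into committed; committed now {a=1, c=18, d=23, e=23}
Op 9: UPDATE e=25 (auto-commit; committed e=25)
Op 10: UPDATE d=22 (auto-commit; committed d=22)
Op 11: UPDATE d=21 (auto-commit; committed d=21)
Final committed: {a=1, c=18, d=21, e=25}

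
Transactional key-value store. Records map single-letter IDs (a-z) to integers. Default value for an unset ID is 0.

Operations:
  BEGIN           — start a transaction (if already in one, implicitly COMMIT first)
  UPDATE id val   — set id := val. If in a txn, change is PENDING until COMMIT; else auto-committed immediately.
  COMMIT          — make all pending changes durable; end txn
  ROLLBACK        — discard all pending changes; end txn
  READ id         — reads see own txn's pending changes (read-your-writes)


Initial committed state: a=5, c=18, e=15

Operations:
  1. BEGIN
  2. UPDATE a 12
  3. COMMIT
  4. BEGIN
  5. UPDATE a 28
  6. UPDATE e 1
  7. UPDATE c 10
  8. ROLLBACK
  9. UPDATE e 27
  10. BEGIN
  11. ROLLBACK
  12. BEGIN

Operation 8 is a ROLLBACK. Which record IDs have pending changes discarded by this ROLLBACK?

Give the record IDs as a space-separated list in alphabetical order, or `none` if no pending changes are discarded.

Initial committed: {a=5, c=18, e=15}
Op 1: BEGIN: in_txn=True, pending={}
Op 2: UPDATE a=12 (pending; pending now {a=12})
Op 3: COMMIT: merged ['a'] into committed; committed now {a=12, c=18, e=15}
Op 4: BEGIN: in_txn=True, pending={}
Op 5: UPDATE a=28 (pending; pending now {a=28})
Op 6: UPDATE e=1 (pending; pending now {a=28, e=1})
Op 7: UPDATE c=10 (pending; pending now {a=28, c=10, e=1})
Op 8: ROLLBACK: discarded pending ['a', 'c', 'e']; in_txn=False
Op 9: UPDATE e=27 (auto-commit; committed e=27)
Op 10: BEGIN: in_txn=True, pending={}
Op 11: ROLLBACK: discarded pending []; in_txn=False
Op 12: BEGIN: in_txn=True, pending={}
ROLLBACK at op 8 discards: ['a', 'c', 'e']

Answer: a c e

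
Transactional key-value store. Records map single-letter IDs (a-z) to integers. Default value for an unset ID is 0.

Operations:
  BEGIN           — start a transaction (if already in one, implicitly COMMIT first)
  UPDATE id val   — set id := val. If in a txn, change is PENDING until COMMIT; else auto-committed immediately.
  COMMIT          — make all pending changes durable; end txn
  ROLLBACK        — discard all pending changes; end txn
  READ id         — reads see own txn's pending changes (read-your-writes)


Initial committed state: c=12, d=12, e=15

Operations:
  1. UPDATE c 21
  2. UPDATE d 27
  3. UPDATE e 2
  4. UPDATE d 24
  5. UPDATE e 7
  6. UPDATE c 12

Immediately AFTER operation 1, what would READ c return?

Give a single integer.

Initial committed: {c=12, d=12, e=15}
Op 1: UPDATE c=21 (auto-commit; committed c=21)
After op 1: visible(c) = 21 (pending={}, committed={c=21, d=12, e=15})

Answer: 21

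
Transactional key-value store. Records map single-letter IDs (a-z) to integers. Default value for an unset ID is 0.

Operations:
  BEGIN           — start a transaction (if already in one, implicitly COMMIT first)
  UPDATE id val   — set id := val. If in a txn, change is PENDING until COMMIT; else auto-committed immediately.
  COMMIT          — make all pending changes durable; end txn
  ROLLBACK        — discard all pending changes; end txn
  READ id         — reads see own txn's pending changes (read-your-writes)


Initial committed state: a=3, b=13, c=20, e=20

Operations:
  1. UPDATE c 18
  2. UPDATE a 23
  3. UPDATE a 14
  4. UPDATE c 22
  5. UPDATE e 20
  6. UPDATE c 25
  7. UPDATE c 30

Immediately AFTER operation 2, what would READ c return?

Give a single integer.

Answer: 18

Derivation:
Initial committed: {a=3, b=13, c=20, e=20}
Op 1: UPDATE c=18 (auto-commit; committed c=18)
Op 2: UPDATE a=23 (auto-commit; committed a=23)
After op 2: visible(c) = 18 (pending={}, committed={a=23, b=13, c=18, e=20})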